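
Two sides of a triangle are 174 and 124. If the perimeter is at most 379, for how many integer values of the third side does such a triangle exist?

31

Triangle inequality: 50 < x < 298. Perimeter ≤ 379 gives x ≤ 379 − 174 − 124 = 81.
So 50 < x ≤ 81; integers 51 through 81: 31 values.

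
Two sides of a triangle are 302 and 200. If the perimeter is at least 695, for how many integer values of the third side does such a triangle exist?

309

Triangle inequality: 102 < x < 502. Perimeter ≥ 695 gives x ≥ 695 − 302 − 200 = 193.
So 193 ≤ x < 502; integers 193 through 501: 309 values.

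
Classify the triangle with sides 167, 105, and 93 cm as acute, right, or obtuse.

obtuse

Compare the square of the longest side to the sum of squares of the other two: 93² + 105² = 19674 < 27889 = 167².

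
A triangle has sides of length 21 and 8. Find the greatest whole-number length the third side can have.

28

The third side must be strictly less than 21 + 8 = 29.
The largest integer below 29 is 28.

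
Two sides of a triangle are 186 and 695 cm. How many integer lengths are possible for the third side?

The third side lies in the open interval (509, 881).
Integers from 510 to 880 inclusive: 880 − 510 + 1 = 371.

371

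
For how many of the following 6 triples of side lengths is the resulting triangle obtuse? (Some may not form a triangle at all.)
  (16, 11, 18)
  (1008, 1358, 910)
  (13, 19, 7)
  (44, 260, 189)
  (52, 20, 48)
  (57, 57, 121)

1

(16,11,18): 11²+16² = 377 > 324 = 18² → acute
(1008,1358,910): 910²+1008² = 1844164 = 1358² → right
(13,19,7): 7²+13² = 218 < 361 = 19² → obtuse
(44,260,189): 44+189 ≤ 260, not a triangle
(52,20,48): 20²+48² = 2704 = 52² → right
(57,57,121): 57+57 ≤ 121, not a triangle
1 of the 6 is obtuse.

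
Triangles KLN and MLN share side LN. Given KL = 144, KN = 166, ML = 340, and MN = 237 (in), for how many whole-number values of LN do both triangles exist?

From triangle KLN: 22 < LN < 310.
From triangle MLN: 103 < LN < 577.
Intersection: 103 < LN < 310, so integers 104 through 309: 206 values.

206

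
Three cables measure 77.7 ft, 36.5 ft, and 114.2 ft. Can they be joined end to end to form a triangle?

No

The two shorter sides sum to 114.2, exactly equal to the longest side 114.2.
That gives only a degenerate (flat) triangle — the inequality must be strict.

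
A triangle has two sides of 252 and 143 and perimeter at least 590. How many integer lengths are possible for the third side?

Triangle inequality: 109 < x < 395. Perimeter ≥ 590 gives x ≥ 590 − 252 − 143 = 195.
So 195 ≤ x < 395; integers 195 through 394: 200 values.

200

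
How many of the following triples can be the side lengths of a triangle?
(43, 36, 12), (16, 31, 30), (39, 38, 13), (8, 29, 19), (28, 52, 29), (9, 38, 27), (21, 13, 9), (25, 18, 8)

(12,36,43): 12+36 > 43 → valid
(16,30,31): 16+30 > 31 → valid
(13,38,39): 13+38 > 39 → valid
(8,19,29): 8+19 ≤ 29 → not valid
(28,29,52): 28+29 > 52 → valid
(9,27,38): 9+27 ≤ 38 → not valid
(9,13,21): 9+13 > 21 → valid
(8,18,25): 8+18 > 25 → valid
6 of the 8 triples form a triangle.

6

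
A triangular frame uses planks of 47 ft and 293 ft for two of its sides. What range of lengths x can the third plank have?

246 < x < 340 (ft)

By the triangle inequality, x must be less than 47 + 293 = 340 and greater than |47 − 293| = 246.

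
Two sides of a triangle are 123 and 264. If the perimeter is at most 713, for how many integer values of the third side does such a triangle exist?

185

Triangle inequality: 141 < x < 387. Perimeter ≤ 713 gives x ≤ 713 − 123 − 264 = 326.
So 141 < x ≤ 326; integers 142 through 326: 185 values.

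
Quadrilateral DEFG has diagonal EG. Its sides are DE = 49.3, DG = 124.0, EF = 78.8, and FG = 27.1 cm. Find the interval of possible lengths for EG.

From triangle DEG: |49.3 − 124.0| < EG < 49.3 + 124.0, i.e. 74.7 < EG < 173.3.
From triangle FEG: 51.7 < EG < 105.9.
Both must hold, so EG lies in the intersection.

74.7 < EG < 105.9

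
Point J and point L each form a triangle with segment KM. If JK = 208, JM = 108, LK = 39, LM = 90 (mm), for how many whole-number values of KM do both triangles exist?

28

From triangle JKM: 100 < KM < 316.
From triangle LKM: 51 < KM < 129.
Intersection: 100 < KM < 129, so integers 101 through 128: 28 values.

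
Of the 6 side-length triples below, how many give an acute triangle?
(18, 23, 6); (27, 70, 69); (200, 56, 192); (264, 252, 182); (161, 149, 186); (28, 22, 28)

(18,23,6): 6²+18² = 360 < 529 = 23² → obtuse
(27,70,69): 27²+69² = 5490 > 4900 = 70² → acute
(200,56,192): 56²+192² = 40000 = 200² → right
(264,252,182): 182²+252² = 96628 > 69696 = 264² → acute
(161,149,186): 149²+161² = 48122 > 34596 = 186² → acute
(28,22,28): 22²+28² = 1268 > 784 = 28² → acute
4 of the 6 are acute.

4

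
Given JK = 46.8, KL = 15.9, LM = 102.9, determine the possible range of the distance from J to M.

The maximum is all hops collinear in one direction: 46.8 + 15.9 + 102.9 = 165.6.
The longest hop is 102.9; the others sum to 62.7. Folding the others back against it leaves at least 102.9 − 62.7 = 40.2.

40.2 ≤ JM ≤ 165.6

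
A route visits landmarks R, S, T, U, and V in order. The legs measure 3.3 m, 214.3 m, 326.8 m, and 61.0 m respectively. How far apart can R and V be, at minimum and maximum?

The maximum is all hops collinear in one direction: 3.3 + 214.3 + 326.8 + 61.0 = 605.4.
The longest hop is 326.8; the others sum to 278.6. Folding the others back against it leaves at least 326.8 − 278.6 = 48.2.

48.2 ≤ RV ≤ 605.4 m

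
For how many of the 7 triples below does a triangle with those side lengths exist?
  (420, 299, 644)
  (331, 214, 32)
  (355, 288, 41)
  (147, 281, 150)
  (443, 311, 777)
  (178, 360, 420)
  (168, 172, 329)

4

(299,420,644): 299+420 > 644 → valid
(32,214,331): 32+214 ≤ 331 → not valid
(41,288,355): 41+288 ≤ 355 → not valid
(147,150,281): 147+150 > 281 → valid
(311,443,777): 311+443 ≤ 777 → not valid
(178,360,420): 178+360 > 420 → valid
(168,172,329): 168+172 > 329 → valid
4 of the 7 triples form a triangle.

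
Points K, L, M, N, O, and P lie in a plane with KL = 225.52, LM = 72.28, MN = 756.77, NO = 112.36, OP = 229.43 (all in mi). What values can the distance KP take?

The maximum is all hops collinear in one direction: 225.52 + 72.28 + 756.77 + 112.36 + 229.43 = 1396.36.
The longest hop is 756.77; the others sum to 639.59. Folding the others back against it leaves at least 756.77 − 639.59 = 117.18.

117.18 ≤ KP ≤ 1396.36 mi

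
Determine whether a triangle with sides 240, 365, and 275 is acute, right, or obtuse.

Compare the square of the longest side to the sum of squares of the other two: 240² + 275² = 133225 = 365².

right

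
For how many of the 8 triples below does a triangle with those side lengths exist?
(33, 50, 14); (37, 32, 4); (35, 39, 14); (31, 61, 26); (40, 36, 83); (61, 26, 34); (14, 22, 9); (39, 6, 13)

(14,33,50): 14+33 ≤ 50 → not valid
(4,32,37): 4+32 ≤ 37 → not valid
(14,35,39): 14+35 > 39 → valid
(26,31,61): 26+31 ≤ 61 → not valid
(36,40,83): 36+40 ≤ 83 → not valid
(26,34,61): 26+34 ≤ 61 → not valid
(9,14,22): 9+14 > 22 → valid
(6,13,39): 6+13 ≤ 39 → not valid
2 of the 8 triples form a triangle.

2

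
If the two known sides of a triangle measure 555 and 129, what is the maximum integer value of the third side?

683

The third side must be strictly less than 555 + 129 = 684.
The largest integer below 684 is 683.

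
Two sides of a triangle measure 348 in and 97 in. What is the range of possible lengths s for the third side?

251 < s < 445 (in)

By the triangle inequality, s must be less than 348 + 97 = 445 and greater than |348 − 97| = 251.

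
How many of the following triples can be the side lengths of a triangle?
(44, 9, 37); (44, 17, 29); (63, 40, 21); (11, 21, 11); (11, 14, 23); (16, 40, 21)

4

(9,37,44): 9+37 > 44 → valid
(17,29,44): 17+29 > 44 → valid
(21,40,63): 21+40 ≤ 63 → not valid
(11,11,21): 11+11 > 21 → valid
(11,14,23): 11+14 > 23 → valid
(16,21,40): 16+21 ≤ 40 → not valid
4 of the 6 triples form a triangle.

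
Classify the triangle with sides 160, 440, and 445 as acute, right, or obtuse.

acute

Compare the square of the longest side to the sum of squares of the other two: 160² + 440² = 219200 > 198025 = 445².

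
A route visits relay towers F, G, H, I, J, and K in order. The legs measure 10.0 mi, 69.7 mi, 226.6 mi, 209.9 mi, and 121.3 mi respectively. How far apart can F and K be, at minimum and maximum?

0 ≤ FK ≤ 637.5 mi

The maximum is all hops collinear in one direction: 10.0 + 69.7 + 226.6 + 209.9 + 121.3 = 637.5.
The longest hop is 226.6; the others sum to 410.9. Since 226.6 ≤ 410.9, the path can fold back on itself completely, so the minimum distance is 0.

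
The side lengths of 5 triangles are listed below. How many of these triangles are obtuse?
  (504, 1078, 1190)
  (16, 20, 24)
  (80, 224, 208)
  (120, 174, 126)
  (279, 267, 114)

(504,1078,1190): 504²+1078² = 1416100 = 1190² → right
(16,20,24): 16²+20² = 656 > 576 = 24² → acute
(80,224,208): 80²+208² = 49664 < 50176 = 224² → obtuse
(120,174,126): 120²+126² = 30276 = 174² → right
(279,267,114): 114²+267² = 84285 > 77841 = 279² → acute
1 of the 5 is obtuse.

1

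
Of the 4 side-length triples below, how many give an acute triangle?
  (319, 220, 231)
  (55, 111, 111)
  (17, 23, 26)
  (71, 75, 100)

3

(319,220,231): 220²+231² = 101761 = 319² → right
(55,111,111): 55²+111² = 15346 > 12321 = 111² → acute
(17,23,26): 17²+23² = 818 > 676 = 26² → acute
(71,75,100): 71²+75² = 10666 > 10000 = 100² → acute
3 of the 4 are acute.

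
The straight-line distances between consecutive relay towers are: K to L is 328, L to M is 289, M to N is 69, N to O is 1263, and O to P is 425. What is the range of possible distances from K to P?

152 ≤ KP ≤ 2374

The maximum is all hops collinear in one direction: 328 + 289 + 69 + 1263 + 425 = 2374.
The longest hop is 1263; the others sum to 1111. Folding the others back against it leaves at least 1263 − 1111 = 152.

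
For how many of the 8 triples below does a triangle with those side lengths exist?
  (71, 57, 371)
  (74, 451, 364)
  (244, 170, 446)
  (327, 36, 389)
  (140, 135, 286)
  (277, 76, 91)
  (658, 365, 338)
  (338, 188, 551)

1

(57,71,371): 57+71 ≤ 371 → not valid
(74,364,451): 74+364 ≤ 451 → not valid
(170,244,446): 170+244 ≤ 446 → not valid
(36,327,389): 36+327 ≤ 389 → not valid
(135,140,286): 135+140 ≤ 286 → not valid
(76,91,277): 76+91 ≤ 277 → not valid
(338,365,658): 338+365 > 658 → valid
(188,338,551): 188+338 ≤ 551 → not valid
1 of the 8 triples forms a triangle.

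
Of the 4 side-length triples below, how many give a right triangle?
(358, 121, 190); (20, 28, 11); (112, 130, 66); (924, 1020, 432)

(358,121,190): 121+190 ≤ 358, not a triangle
(20,28,11): 11²+20² = 521 < 784 = 28² → obtuse
(112,130,66): 66²+112² = 16900 = 130² → right
(924,1020,432): 432²+924² = 1040400 = 1020² → right
2 of the 4 are right.

2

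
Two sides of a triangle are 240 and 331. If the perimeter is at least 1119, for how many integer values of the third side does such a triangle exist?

Triangle inequality: 91 < x < 571. Perimeter ≥ 1119 gives x ≥ 1119 − 240 − 331 = 548.
So 548 ≤ x < 571; integers 548 through 570: 23 values.

23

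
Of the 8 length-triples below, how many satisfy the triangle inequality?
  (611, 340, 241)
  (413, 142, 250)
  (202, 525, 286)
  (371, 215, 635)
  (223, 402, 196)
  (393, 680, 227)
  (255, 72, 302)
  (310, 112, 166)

(241,340,611): 241+340 ≤ 611 → not valid
(142,250,413): 142+250 ≤ 413 → not valid
(202,286,525): 202+286 ≤ 525 → not valid
(215,371,635): 215+371 ≤ 635 → not valid
(196,223,402): 196+223 > 402 → valid
(227,393,680): 227+393 ≤ 680 → not valid
(72,255,302): 72+255 > 302 → valid
(112,166,310): 112+166 ≤ 310 → not valid
2 of the 8 triples form a triangle.

2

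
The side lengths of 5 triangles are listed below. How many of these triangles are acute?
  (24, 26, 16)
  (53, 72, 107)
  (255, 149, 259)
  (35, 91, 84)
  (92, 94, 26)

(24,26,16): 16²+24² = 832 > 676 = 26² → acute
(53,72,107): 53²+72² = 7993 < 11449 = 107² → obtuse
(255,149,259): 149²+255² = 87226 > 67081 = 259² → acute
(35,91,84): 35²+84² = 8281 = 91² → right
(92,94,26): 26²+92² = 9140 > 8836 = 94² → acute
3 of the 5 are acute.

3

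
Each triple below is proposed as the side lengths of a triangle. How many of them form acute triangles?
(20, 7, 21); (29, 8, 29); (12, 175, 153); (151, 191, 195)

(20,7,21): 7²+20² = 449 > 441 = 21² → acute
(29,8,29): 8²+29² = 905 > 841 = 29² → acute
(12,175,153): 12+153 ≤ 175, not a triangle
(151,191,195): 151²+191² = 59282 > 38025 = 195² → acute
3 of the 4 are acute.

3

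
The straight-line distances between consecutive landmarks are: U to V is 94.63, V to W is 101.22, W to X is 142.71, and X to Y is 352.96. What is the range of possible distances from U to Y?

The maximum is all hops collinear in one direction: 94.63 + 101.22 + 142.71 + 352.96 = 691.52.
The longest hop is 352.96; the others sum to 338.56. Folding the others back against it leaves at least 352.96 − 338.56 = 14.40.

14.40 ≤ UY ≤ 691.52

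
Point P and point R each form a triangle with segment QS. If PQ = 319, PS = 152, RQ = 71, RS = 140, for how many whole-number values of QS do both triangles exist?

43

From triangle PQS: 167 < QS < 471.
From triangle RQS: 69 < QS < 211.
Intersection: 167 < QS < 211, so integers 168 through 210: 43 values.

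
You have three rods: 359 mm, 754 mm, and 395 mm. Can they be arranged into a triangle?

The two shorter sides sum to 754, exactly equal to the longest side 754.
That gives only a degenerate (flat) triangle — the inequality must be strict.

No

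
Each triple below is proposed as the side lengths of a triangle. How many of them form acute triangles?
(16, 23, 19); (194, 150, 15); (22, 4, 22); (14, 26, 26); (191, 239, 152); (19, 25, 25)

5

(16,23,19): 16²+19² = 617 > 529 = 23² → acute
(194,150,15): 15+150 ≤ 194, not a triangle
(22,4,22): 4²+22² = 500 > 484 = 22² → acute
(14,26,26): 14²+26² = 872 > 676 = 26² → acute
(191,239,152): 152²+191² = 59585 > 57121 = 239² → acute
(19,25,25): 19²+25² = 986 > 625 = 25² → acute
5 of the 6 are acute.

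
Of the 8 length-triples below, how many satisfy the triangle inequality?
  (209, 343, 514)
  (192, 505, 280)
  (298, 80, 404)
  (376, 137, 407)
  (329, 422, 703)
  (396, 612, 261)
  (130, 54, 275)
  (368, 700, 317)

4

(209,343,514): 209+343 > 514 → valid
(192,280,505): 192+280 ≤ 505 → not valid
(80,298,404): 80+298 ≤ 404 → not valid
(137,376,407): 137+376 > 407 → valid
(329,422,703): 329+422 > 703 → valid
(261,396,612): 261+396 > 612 → valid
(54,130,275): 54+130 ≤ 275 → not valid
(317,368,700): 317+368 ≤ 700 → not valid
4 of the 8 triples form a triangle.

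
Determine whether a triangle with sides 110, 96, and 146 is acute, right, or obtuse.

right

Compare the square of the longest side to the sum of squares of the other two: 96² + 110² = 21316 = 146².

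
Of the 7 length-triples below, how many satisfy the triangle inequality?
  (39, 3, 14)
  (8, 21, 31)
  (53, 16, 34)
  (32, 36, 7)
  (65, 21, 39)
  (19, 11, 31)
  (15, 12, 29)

(3,14,39): 3+14 ≤ 39 → not valid
(8,21,31): 8+21 ≤ 31 → not valid
(16,34,53): 16+34 ≤ 53 → not valid
(7,32,36): 7+32 > 36 → valid
(21,39,65): 21+39 ≤ 65 → not valid
(11,19,31): 11+19 ≤ 31 → not valid
(12,15,29): 12+15 ≤ 29 → not valid
1 of the 7 triples forms a triangle.

1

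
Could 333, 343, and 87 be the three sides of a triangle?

The longest side is 343, and the other two sum to 420.
Since 420 > 343, the triangle inequality holds.

Yes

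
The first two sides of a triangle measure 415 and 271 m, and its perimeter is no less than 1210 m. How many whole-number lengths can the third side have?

162

Triangle inequality: 144 < x < 686. Perimeter ≥ 1210 gives x ≥ 1210 − 415 − 271 = 524.
So 524 ≤ x < 686; integers 524 through 685: 162 values.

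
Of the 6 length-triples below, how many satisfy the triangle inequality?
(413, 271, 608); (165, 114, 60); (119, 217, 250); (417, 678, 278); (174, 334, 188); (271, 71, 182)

(271,413,608): 271+413 > 608 → valid
(60,114,165): 60+114 > 165 → valid
(119,217,250): 119+217 > 250 → valid
(278,417,678): 278+417 > 678 → valid
(174,188,334): 174+188 > 334 → valid
(71,182,271): 71+182 ≤ 271 → not valid
5 of the 6 triples form a triangle.

5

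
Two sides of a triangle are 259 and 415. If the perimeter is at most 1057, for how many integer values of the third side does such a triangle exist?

Triangle inequality: 156 < x < 674. Perimeter ≤ 1057 gives x ≤ 1057 − 259 − 415 = 383.
So 156 < x ≤ 383; integers 157 through 383: 227 values.

227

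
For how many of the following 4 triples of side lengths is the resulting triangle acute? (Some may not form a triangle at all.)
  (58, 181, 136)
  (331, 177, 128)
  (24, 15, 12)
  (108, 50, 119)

1

(58,181,136): 58²+136² = 21860 < 32761 = 181² → obtuse
(331,177,128): 128+177 ≤ 331, not a triangle
(24,15,12): 12²+15² = 369 < 576 = 24² → obtuse
(108,50,119): 50²+108² = 14164 > 14161 = 119² → acute
1 of the 4 is acute.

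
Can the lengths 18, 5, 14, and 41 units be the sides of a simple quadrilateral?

No

For a quadrilateral, each side must be shorter than the sum of the others.
Here the longest side is 41, but the remaining 3 sides sum to only 37.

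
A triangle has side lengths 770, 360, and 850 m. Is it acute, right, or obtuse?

Compare the square of the longest side to the sum of squares of the other two: 360² + 770² = 722500 = 850².

right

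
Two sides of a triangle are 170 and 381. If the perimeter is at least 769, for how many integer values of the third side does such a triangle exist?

333

Triangle inequality: 211 < x < 551. Perimeter ≥ 769 gives x ≥ 769 − 170 − 381 = 218.
So 218 ≤ x < 551; integers 218 through 550: 333 values.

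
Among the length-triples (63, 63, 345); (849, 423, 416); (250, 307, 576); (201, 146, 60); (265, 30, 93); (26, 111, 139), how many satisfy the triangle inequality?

(63,63,345): 63+63 ≤ 345 → not valid
(416,423,849): 416+423 ≤ 849 → not valid
(250,307,576): 250+307 ≤ 576 → not valid
(60,146,201): 60+146 > 201 → valid
(30,93,265): 30+93 ≤ 265 → not valid
(26,111,139): 26+111 ≤ 139 → not valid
1 of the 6 triples forms a triangle.

1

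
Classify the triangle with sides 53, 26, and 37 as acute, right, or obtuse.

obtuse

Compare the square of the longest side to the sum of squares of the other two: 26² + 37² = 2045 < 2809 = 53².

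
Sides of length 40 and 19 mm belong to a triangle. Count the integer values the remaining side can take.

37

The third side lies in the open interval (21, 59).
Integers from 22 to 58 inclusive: 58 − 22 + 1 = 37.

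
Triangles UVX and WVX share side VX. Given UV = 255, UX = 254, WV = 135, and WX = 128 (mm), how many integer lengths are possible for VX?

From triangle UVX: 1 < VX < 509.
From triangle WVX: 7 < VX < 263.
Intersection: 7 < VX < 263, so integers 8 through 262: 255 values.

255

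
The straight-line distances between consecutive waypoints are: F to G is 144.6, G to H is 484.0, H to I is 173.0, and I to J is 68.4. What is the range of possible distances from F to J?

98.0 ≤ FJ ≤ 870.0

The maximum is all hops collinear in one direction: 144.6 + 484.0 + 173.0 + 68.4 = 870.0.
The longest hop is 484.0; the others sum to 386.0. Folding the others back against it leaves at least 484.0 − 386.0 = 98.0.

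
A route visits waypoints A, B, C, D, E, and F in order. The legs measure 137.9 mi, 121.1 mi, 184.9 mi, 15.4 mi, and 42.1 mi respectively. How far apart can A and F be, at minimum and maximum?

0 ≤ AF ≤ 501.4 mi

The maximum is all hops collinear in one direction: 137.9 + 121.1 + 184.9 + 15.4 + 42.1 = 501.4.
The longest hop is 184.9; the others sum to 316.5. Since 184.9 ≤ 316.5, the path can fold back on itself completely, so the minimum distance is 0.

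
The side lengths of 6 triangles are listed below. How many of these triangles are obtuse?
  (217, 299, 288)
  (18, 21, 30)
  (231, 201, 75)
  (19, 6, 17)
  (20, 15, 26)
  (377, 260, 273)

4

(217,299,288): 217²+288² = 130033 > 89401 = 299² → acute
(18,21,30): 18²+21² = 765 < 900 = 30² → obtuse
(231,201,75): 75²+201² = 46026 < 53361 = 231² → obtuse
(19,6,17): 6²+17² = 325 < 361 = 19² → obtuse
(20,15,26): 15²+20² = 625 < 676 = 26² → obtuse
(377,260,273): 260²+273² = 142129 = 377² → right
4 of the 6 are obtuse.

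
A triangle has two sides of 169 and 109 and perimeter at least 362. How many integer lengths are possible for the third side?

Triangle inequality: 60 < x < 278. Perimeter ≥ 362 gives x ≥ 362 − 169 − 109 = 84.
So 84 ≤ x < 278; integers 84 through 277: 194 values.

194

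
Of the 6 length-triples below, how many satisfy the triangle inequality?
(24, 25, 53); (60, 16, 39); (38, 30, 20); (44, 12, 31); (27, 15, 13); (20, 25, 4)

(24,25,53): 24+25 ≤ 53 → not valid
(16,39,60): 16+39 ≤ 60 → not valid
(20,30,38): 20+30 > 38 → valid
(12,31,44): 12+31 ≤ 44 → not valid
(13,15,27): 13+15 > 27 → valid
(4,20,25): 4+20 ≤ 25 → not valid
2 of the 6 triples form a triangle.

2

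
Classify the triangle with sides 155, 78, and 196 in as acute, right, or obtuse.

Compare the square of the longest side to the sum of squares of the other two: 78² + 155² = 30109 < 38416 = 196².

obtuse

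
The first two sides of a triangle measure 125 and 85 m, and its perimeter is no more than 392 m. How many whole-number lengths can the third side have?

Triangle inequality: 40 < x < 210. Perimeter ≤ 392 gives x ≤ 392 − 125 − 85 = 182.
So 40 < x ≤ 182; integers 41 through 182: 142 values.

142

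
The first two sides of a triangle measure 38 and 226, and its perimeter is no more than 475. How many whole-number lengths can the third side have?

23

Triangle inequality: 188 < x < 264. Perimeter ≤ 475 gives x ≤ 475 − 38 − 226 = 211.
So 188 < x ≤ 211; integers 189 through 211: 23 values.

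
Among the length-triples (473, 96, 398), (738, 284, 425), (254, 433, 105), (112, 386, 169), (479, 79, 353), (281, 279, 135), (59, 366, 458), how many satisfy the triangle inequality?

2

(96,398,473): 96+398 > 473 → valid
(284,425,738): 284+425 ≤ 738 → not valid
(105,254,433): 105+254 ≤ 433 → not valid
(112,169,386): 112+169 ≤ 386 → not valid
(79,353,479): 79+353 ≤ 479 → not valid
(135,279,281): 135+279 > 281 → valid
(59,366,458): 59+366 ≤ 458 → not valid
2 of the 7 triples form a triangle.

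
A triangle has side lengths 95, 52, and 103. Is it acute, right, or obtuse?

Compare the square of the longest side to the sum of squares of the other two: 52² + 95² = 11729 > 10609 = 103².

acute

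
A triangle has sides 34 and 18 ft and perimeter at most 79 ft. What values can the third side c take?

16 < c ≤ 27 ft

Triangle inequality alone gives 16 < c < 52.
The perimeter condition gives c ≤ 79 − 34 − 18 = 27.
Intersecting the two: 16 < c ≤ 27.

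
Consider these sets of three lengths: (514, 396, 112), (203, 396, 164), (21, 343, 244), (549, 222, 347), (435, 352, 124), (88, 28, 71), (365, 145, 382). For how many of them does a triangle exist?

4

(112,396,514): 112+396 ≤ 514 → not valid
(164,203,396): 164+203 ≤ 396 → not valid
(21,244,343): 21+244 ≤ 343 → not valid
(222,347,549): 222+347 > 549 → valid
(124,352,435): 124+352 > 435 → valid
(28,71,88): 28+71 > 88 → valid
(145,365,382): 145+365 > 382 → valid
4 of the 7 triples form a triangle.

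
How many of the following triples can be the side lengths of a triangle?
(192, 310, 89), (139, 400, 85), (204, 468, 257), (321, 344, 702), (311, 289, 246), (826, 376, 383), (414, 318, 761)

(89,192,310): 89+192 ≤ 310 → not valid
(85,139,400): 85+139 ≤ 400 → not valid
(204,257,468): 204+257 ≤ 468 → not valid
(321,344,702): 321+344 ≤ 702 → not valid
(246,289,311): 246+289 > 311 → valid
(376,383,826): 376+383 ≤ 826 → not valid
(318,414,761): 318+414 ≤ 761 → not valid
1 of the 7 triples forms a triangle.

1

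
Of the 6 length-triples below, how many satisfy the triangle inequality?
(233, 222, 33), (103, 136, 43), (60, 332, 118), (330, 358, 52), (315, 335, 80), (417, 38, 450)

(33,222,233): 33+222 > 233 → valid
(43,103,136): 43+103 > 136 → valid
(60,118,332): 60+118 ≤ 332 → not valid
(52,330,358): 52+330 > 358 → valid
(80,315,335): 80+315 > 335 → valid
(38,417,450): 38+417 > 450 → valid
5 of the 6 triples form a triangle.

5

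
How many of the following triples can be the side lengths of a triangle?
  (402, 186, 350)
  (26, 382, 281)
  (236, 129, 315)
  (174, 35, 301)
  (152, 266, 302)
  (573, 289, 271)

3

(186,350,402): 186+350 > 402 → valid
(26,281,382): 26+281 ≤ 382 → not valid
(129,236,315): 129+236 > 315 → valid
(35,174,301): 35+174 ≤ 301 → not valid
(152,266,302): 152+266 > 302 → valid
(271,289,573): 271+289 ≤ 573 → not valid
3 of the 6 triples form a triangle.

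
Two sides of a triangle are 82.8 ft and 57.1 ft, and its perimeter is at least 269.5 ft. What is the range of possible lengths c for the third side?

129.6 ≤ c < 139.9

Triangle inequality alone gives 25.7 < c < 139.9.
The perimeter condition gives c ≥ 269.5 − 82.8 − 57.1 = 129.6.
Intersecting the two: 129.6 ≤ c < 139.9.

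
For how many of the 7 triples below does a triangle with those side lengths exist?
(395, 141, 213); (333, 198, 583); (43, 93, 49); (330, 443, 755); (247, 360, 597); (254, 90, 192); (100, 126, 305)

3

(141,213,395): 141+213 ≤ 395 → not valid
(198,333,583): 198+333 ≤ 583 → not valid
(43,49,93): 43+49 ≤ 93 → not valid
(330,443,755): 330+443 > 755 → valid
(247,360,597): 247+360 > 597 → valid
(90,192,254): 90+192 > 254 → valid
(100,126,305): 100+126 ≤ 305 → not valid
3 of the 7 triples form a triangle.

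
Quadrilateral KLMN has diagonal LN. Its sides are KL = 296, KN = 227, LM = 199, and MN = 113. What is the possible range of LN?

From triangle KLN: |296 − 227| < LN < 296 + 227, i.e. 69 < LN < 523.
From triangle MLN: 86 < LN < 312.
Both must hold, so LN lies in the intersection.

86 < LN < 312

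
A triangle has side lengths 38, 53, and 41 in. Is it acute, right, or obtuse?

Compare the square of the longest side to the sum of squares of the other two: 38² + 41² = 3125 > 2809 = 53².

acute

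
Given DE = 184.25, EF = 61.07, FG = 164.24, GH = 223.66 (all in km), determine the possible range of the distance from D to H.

The maximum is all hops collinear in one direction: 184.25 + 61.07 + 164.24 + 223.66 = 633.22.
The longest hop is 223.66; the others sum to 409.56. Since 223.66 ≤ 409.56, the path can fold back on itself completely, so the minimum distance is 0.

0 ≤ DH ≤ 633.22 km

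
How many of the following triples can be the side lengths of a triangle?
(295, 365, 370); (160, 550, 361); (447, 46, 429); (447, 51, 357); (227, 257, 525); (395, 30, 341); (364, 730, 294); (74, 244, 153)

2

(295,365,370): 295+365 > 370 → valid
(160,361,550): 160+361 ≤ 550 → not valid
(46,429,447): 46+429 > 447 → valid
(51,357,447): 51+357 ≤ 447 → not valid
(227,257,525): 227+257 ≤ 525 → not valid
(30,341,395): 30+341 ≤ 395 → not valid
(294,364,730): 294+364 ≤ 730 → not valid
(74,153,244): 74+153 ≤ 244 → not valid
2 of the 8 triples form a triangle.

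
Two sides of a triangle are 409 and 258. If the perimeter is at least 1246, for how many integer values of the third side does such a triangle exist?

Triangle inequality: 151 < x < 667. Perimeter ≥ 1246 gives x ≥ 1246 − 409 − 258 = 579.
So 579 ≤ x < 667; integers 579 through 666: 88 values.

88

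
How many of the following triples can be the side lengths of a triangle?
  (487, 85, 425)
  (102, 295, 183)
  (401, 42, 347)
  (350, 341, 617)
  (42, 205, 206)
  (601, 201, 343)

3

(85,425,487): 85+425 > 487 → valid
(102,183,295): 102+183 ≤ 295 → not valid
(42,347,401): 42+347 ≤ 401 → not valid
(341,350,617): 341+350 > 617 → valid
(42,205,206): 42+205 > 206 → valid
(201,343,601): 201+343 ≤ 601 → not valid
3 of the 6 triples form a triangle.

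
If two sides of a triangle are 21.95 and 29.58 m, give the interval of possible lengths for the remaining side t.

By the triangle inequality, t must be less than 21.95 + 29.58 = 51.53 and greater than |21.95 − 29.58| = 7.63.

7.63 < t < 51.53 (m)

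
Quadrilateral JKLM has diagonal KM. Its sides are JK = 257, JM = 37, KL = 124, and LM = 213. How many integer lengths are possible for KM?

From triangle JKM: 220 < KM < 294.
From triangle LKM: 89 < KM < 337.
Intersection: 220 < KM < 294, so integers 221 through 293: 73 values.

73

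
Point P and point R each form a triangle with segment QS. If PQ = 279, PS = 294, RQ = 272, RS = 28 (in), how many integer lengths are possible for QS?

From triangle PQS: 15 < QS < 573.
From triangle RQS: 244 < QS < 300.
Intersection: 244 < QS < 300, so integers 245 through 299: 55 values.

55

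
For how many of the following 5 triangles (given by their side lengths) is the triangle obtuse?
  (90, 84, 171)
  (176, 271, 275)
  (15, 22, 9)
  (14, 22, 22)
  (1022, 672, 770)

2

(90,84,171): 84²+90² = 15156 < 29241 = 171² → obtuse
(176,271,275): 176²+271² = 104417 > 75625 = 275² → acute
(15,22,9): 9²+15² = 306 < 484 = 22² → obtuse
(14,22,22): 14²+22² = 680 > 484 = 22² → acute
(1022,672,770): 672²+770² = 1044484 = 1022² → right
2 of the 5 are obtuse.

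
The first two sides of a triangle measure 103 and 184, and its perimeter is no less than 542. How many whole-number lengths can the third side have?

Triangle inequality: 81 < x < 287. Perimeter ≥ 542 gives x ≥ 542 − 103 − 184 = 255.
So 255 ≤ x < 287; integers 255 through 286: 32 values.

32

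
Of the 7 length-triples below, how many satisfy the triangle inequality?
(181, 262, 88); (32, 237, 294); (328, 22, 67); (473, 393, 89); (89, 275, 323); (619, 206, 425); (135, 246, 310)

(88,181,262): 88+181 > 262 → valid
(32,237,294): 32+237 ≤ 294 → not valid
(22,67,328): 22+67 ≤ 328 → not valid
(89,393,473): 89+393 > 473 → valid
(89,275,323): 89+275 > 323 → valid
(206,425,619): 206+425 > 619 → valid
(135,246,310): 135+246 > 310 → valid
5 of the 7 triples form a triangle.

5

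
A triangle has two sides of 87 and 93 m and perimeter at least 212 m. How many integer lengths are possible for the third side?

148

Triangle inequality: 6 < x < 180. Perimeter ≥ 212 gives x ≥ 212 − 87 − 93 = 32.
So 32 ≤ x < 180; integers 32 through 179: 148 values.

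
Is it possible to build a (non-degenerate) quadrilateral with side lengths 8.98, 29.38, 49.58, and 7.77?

For a quadrilateral, each side must be shorter than the sum of the others.
Here the longest side is 49.58, but the remaining 3 sides sum to only 46.13.

No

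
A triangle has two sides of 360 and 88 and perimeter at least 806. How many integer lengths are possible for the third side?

90

Triangle inequality: 272 < x < 448. Perimeter ≥ 806 gives x ≥ 806 − 360 − 88 = 358.
So 358 ≤ x < 448; integers 358 through 447: 90 values.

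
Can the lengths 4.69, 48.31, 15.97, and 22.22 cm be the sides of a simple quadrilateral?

No

For a quadrilateral, each side must be shorter than the sum of the others.
Here the longest side is 48.31, but the remaining 3 sides sum to only 42.88.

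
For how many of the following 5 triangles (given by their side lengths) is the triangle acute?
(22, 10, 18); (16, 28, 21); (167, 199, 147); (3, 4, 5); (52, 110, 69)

(22,10,18): 10²+18² = 424 < 484 = 22² → obtuse
(16,28,21): 16²+21² = 697 < 784 = 28² → obtuse
(167,199,147): 147²+167² = 49498 > 39601 = 199² → acute
(3,4,5): 3²+4² = 25 = 5² → right
(52,110,69): 52²+69² = 7465 < 12100 = 110² → obtuse
1 of the 5 is acute.

1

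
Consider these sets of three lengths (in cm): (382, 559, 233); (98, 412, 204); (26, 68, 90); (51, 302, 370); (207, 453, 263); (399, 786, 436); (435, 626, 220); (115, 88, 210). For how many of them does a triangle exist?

5

(233,382,559): 233+382 > 559 → valid
(98,204,412): 98+204 ≤ 412 → not valid
(26,68,90): 26+68 > 90 → valid
(51,302,370): 51+302 ≤ 370 → not valid
(207,263,453): 207+263 > 453 → valid
(399,436,786): 399+436 > 786 → valid
(220,435,626): 220+435 > 626 → valid
(88,115,210): 88+115 ≤ 210 → not valid
5 of the 8 triples form a triangle.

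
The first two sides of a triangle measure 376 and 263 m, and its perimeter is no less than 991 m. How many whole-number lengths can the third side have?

Triangle inequality: 113 < x < 639. Perimeter ≥ 991 gives x ≥ 991 − 376 − 263 = 352.
So 352 ≤ x < 639; integers 352 through 638: 287 values.

287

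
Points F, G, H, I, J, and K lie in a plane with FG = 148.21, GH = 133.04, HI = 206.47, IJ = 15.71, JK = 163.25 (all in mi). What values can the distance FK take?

The maximum is all hops collinear in one direction: 148.21 + 133.04 + 206.47 + 15.71 + 163.25 = 666.68.
The longest hop is 206.47; the others sum to 460.21. Since 206.47 ≤ 460.21, the path can fold back on itself completely, so the minimum distance is 0.

0 ≤ FK ≤ 666.68 mi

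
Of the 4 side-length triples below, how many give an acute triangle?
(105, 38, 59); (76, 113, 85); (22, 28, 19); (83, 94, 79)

3

(105,38,59): 38+59 ≤ 105, not a triangle
(76,113,85): 76²+85² = 13001 > 12769 = 113² → acute
(22,28,19): 19²+22² = 845 > 784 = 28² → acute
(83,94,79): 79²+83² = 13130 > 8836 = 94² → acute
3 of the 4 are acute.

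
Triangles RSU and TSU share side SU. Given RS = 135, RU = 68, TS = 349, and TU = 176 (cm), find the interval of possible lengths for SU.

173 < SU < 203

From triangle RSU: |135 − 68| < SU < 135 + 68, i.e. 67 < SU < 203.
From triangle TSU: 173 < SU < 525.
Both must hold, so SU lies in the intersection.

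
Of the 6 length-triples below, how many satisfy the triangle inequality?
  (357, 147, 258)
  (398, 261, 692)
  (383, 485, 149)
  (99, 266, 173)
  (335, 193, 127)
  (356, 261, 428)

(147,258,357): 147+258 > 357 → valid
(261,398,692): 261+398 ≤ 692 → not valid
(149,383,485): 149+383 > 485 → valid
(99,173,266): 99+173 > 266 → valid
(127,193,335): 127+193 ≤ 335 → not valid
(261,356,428): 261+356 > 428 → valid
4 of the 6 triples form a triangle.

4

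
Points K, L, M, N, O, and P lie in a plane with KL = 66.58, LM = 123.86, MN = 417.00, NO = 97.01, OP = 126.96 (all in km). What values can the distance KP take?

The maximum is all hops collinear in one direction: 66.58 + 123.86 + 417.00 + 97.01 + 126.96 = 831.41.
The longest hop is 417.00; the others sum to 414.41. Folding the others back against it leaves at least 417.00 − 414.41 = 2.59.

2.59 ≤ KP ≤ 831.41 km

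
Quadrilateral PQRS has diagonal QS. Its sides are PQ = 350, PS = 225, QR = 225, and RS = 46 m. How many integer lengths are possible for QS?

91

From triangle PQS: 125 < QS < 575.
From triangle RQS: 179 < QS < 271.
Intersection: 179 < QS < 271, so integers 180 through 270: 91 values.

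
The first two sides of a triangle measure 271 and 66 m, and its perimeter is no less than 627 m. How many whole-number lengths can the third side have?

47

Triangle inequality: 205 < x < 337. Perimeter ≥ 627 gives x ≥ 627 − 271 − 66 = 290.
So 290 ≤ x < 337; integers 290 through 336: 47 values.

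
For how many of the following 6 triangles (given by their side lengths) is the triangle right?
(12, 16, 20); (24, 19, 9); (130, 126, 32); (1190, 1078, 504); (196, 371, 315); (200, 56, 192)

5

(12,16,20): 12²+16² = 400 = 20² → right
(24,19,9): 9²+19² = 442 < 576 = 24² → obtuse
(130,126,32): 32²+126² = 16900 = 130² → right
(1190,1078,504): 504²+1078² = 1416100 = 1190² → right
(196,371,315): 196²+315² = 137641 = 371² → right
(200,56,192): 56²+192² = 40000 = 200² → right
5 of the 6 are right.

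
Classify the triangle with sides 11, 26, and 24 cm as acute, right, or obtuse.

acute

Compare the square of the longest side to the sum of squares of the other two: 11² + 24² = 697 > 676 = 26².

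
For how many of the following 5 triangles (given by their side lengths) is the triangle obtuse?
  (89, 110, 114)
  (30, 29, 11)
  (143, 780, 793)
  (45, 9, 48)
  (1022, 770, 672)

(89,110,114): 89²+110² = 20021 > 12996 = 114² → acute
(30,29,11): 11²+29² = 962 > 900 = 30² → acute
(143,780,793): 143²+780² = 628849 = 793² → right
(45,9,48): 9²+45² = 2106 < 2304 = 48² → obtuse
(1022,770,672): 672²+770² = 1044484 = 1022² → right
1 of the 5 is obtuse.

1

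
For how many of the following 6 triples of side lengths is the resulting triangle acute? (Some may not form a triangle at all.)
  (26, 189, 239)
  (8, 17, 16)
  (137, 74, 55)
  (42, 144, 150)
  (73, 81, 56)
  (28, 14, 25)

3

(26,189,239): 26+189 ≤ 239, not a triangle
(8,17,16): 8²+16² = 320 > 289 = 17² → acute
(137,74,55): 55+74 ≤ 137, not a triangle
(42,144,150): 42²+144² = 22500 = 150² → right
(73,81,56): 56²+73² = 8465 > 6561 = 81² → acute
(28,14,25): 14²+25² = 821 > 784 = 28² → acute
3 of the 6 are acute.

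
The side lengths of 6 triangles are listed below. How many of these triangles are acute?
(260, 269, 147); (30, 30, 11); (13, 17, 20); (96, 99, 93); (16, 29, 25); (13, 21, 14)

5

(260,269,147): 147²+260² = 89209 > 72361 = 269² → acute
(30,30,11): 11²+30² = 1021 > 900 = 30² → acute
(13,17,20): 13²+17² = 458 > 400 = 20² → acute
(96,99,93): 93²+96² = 17865 > 9801 = 99² → acute
(16,29,25): 16²+25² = 881 > 841 = 29² → acute
(13,21,14): 13²+14² = 365 < 441 = 21² → obtuse
5 of the 6 are acute.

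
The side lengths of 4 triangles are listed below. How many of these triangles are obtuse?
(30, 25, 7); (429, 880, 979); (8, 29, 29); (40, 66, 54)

(30,25,7): 7²+25² = 674 < 900 = 30² → obtuse
(429,880,979): 429²+880² = 958441 = 979² → right
(8,29,29): 8²+29² = 905 > 841 = 29² → acute
(40,66,54): 40²+54² = 4516 > 4356 = 66² → acute
1 of the 4 is obtuse.

1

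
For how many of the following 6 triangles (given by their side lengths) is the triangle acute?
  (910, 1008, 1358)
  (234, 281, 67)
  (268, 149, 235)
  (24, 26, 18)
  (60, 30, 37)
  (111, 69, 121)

3

(910,1008,1358): 910²+1008² = 1844164 = 1358² → right
(234,281,67): 67²+234² = 59245 < 78961 = 281² → obtuse
(268,149,235): 149²+235² = 77426 > 71824 = 268² → acute
(24,26,18): 18²+24² = 900 > 676 = 26² → acute
(60,30,37): 30²+37² = 2269 < 3600 = 60² → obtuse
(111,69,121): 69²+111² = 17082 > 14641 = 121² → acute
3 of the 6 are acute.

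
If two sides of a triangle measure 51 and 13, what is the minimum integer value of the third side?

39

The third side must be strictly greater than |51 − 13| = 38.
The smallest integer above 38 is 39.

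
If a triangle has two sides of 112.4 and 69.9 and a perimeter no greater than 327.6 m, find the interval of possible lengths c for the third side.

Triangle inequality alone gives 42.5 < c < 182.3.
The perimeter condition gives c ≤ 327.6 − 112.4 − 69.9 = 145.3.
Intersecting the two: 42.5 < c ≤ 145.3.

42.5 < c ≤ 145.3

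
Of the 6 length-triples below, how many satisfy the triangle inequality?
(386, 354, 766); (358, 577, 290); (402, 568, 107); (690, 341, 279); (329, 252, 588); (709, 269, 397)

(354,386,766): 354+386 ≤ 766 → not valid
(290,358,577): 290+358 > 577 → valid
(107,402,568): 107+402 ≤ 568 → not valid
(279,341,690): 279+341 ≤ 690 → not valid
(252,329,588): 252+329 ≤ 588 → not valid
(269,397,709): 269+397 ≤ 709 → not valid
1 of the 6 triples forms a triangle.

1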